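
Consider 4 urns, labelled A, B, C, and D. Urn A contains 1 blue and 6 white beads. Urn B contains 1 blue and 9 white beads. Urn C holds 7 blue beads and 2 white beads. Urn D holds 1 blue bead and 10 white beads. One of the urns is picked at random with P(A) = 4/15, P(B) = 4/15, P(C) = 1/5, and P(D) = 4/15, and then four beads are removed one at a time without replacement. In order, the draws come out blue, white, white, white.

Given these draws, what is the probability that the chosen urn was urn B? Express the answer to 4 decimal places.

Compute the likelihood of the observed sequence for each case: P(data | urn A) = (1/7)(6/6)(5/5)(4/4) = 0.14286; P(data | urn B) = (1/10)(9/9)(8/8)(7/7) = 0.1; P(data | urn C) = (7/9)(2/8)(1/7)(0/6) = 0; P(data | urn D) = (1/11)(10/10)(9/9)(8/8) = 0.090909.
The prior-weighted likelihoods are 4/15 · 0.14286 = 0.038095, 4/15 · 0.1 = 0.026667, 1/5 · 0 = 0, 4/15 · 0.090909 = 0.024242; these sum to 0.089004.
Therefore the posterior P(urn B | data) = (0.026667) / (0.089004) = 0.29961.

0.2996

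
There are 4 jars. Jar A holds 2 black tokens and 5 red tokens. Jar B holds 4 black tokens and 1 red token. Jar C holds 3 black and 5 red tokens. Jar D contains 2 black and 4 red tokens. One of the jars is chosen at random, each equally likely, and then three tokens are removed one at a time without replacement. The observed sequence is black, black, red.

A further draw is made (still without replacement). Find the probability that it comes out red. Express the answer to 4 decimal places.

0.4602

The likelihood of the observed sequence under each hypothesis: P(data | jar A) = (2/7)(1/6)(5/5) = 0.047619; P(data | jar B) = (4/5)(3/4)(1/3) = 0.2; P(data | jar C) = (3/8)(2/7)(5/6) = 0.089286; P(data | jar D) = (2/6)(1/5)(4/4) = 0.066667.
The prior-weighted likelihoods are 1/4 · 0.047619 = 0.011905, 1/4 · 0.2 = 0.05, 1/4 · 0.089286 = 0.022321, 1/4 · 0.066667 = 0.016667; these sum to 0.10089.
Normalising, the posterior is P(jar A | data) = 0.11799, P(jar B | data) = 0.49558, P(jar C | data) = 0.22124, P(jar D | data) = 0.16519.
The predictive probability is P(red next | data) = (1)(0.11799) + (0)(0.49558) + (4/5)(0.22124) + (1)(0.16519) = 0.46018.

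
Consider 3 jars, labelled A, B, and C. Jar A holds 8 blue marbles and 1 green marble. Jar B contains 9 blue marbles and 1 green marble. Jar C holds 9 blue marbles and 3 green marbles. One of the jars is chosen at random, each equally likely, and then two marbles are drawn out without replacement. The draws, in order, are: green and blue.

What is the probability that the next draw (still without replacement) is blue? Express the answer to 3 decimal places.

Compute the likelihood of the observed sequence for each case: P(data | jar A) = (1/9)(8/8) = 0.11111; P(data | jar B) = (1/10)(9/9) = 0.1; P(data | jar C) = (3/12)(9/11) = 0.20455.
Weighting by the prior gives 1/3 · 0.11111 = 0.037037, 1/3 · 0.1 = 0.033333, 1/3 · 0.20455 = 0.068182; with total 0.13855.
Normalising, the posterior is P(jar A | data) = 0.26731, P(jar B | data) = 0.24058, P(jar C | data) = 0.4921.
Averaging over the posterior, P(blue next | data) = (1)(0.26731) + (1)(0.24058) + (4/5)(0.4921) = 0.90158.

0.902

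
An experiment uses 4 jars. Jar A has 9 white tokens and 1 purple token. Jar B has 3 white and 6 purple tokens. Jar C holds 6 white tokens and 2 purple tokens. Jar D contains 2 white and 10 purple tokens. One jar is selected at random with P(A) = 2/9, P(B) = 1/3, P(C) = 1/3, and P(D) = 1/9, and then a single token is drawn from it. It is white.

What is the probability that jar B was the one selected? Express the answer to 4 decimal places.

For each hypothesis, P(data | H) works out to: P(data | jar A) = (9/10) = 9/10; P(data | jar B) = (3/9) = 1/3; P(data | jar C) = (6/8) = 3/4; P(data | jar D) = (2/12) = 1/6.
The prior-weighted likelihoods are 2/9 · 9/10 = 1/5, 1/3 · 1/3 = 1/9, 1/3 · 3/4 = 1/4, 1/9 · 1/6 = 1/54; with total 313/540.
Hence P(jar B | data) = (1/9) / (313/540) = 60/313.

0.1917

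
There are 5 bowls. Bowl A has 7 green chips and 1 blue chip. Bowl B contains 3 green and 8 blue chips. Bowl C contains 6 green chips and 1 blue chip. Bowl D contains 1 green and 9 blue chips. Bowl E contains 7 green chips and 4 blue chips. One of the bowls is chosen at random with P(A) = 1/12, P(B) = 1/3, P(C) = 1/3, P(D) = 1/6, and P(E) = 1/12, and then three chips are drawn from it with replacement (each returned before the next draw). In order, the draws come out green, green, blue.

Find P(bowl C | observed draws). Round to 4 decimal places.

0.4679

Under each hypothesis, the probability of the observed sequence is: P(data | bowl A) = (7/8)(7/8)(1/8) = 0.095703; P(data | bowl B) = (3/11)(3/11)(8/11) = 0.054095; P(data | bowl C) = (6/7)(6/7)(1/7) = 0.10496; P(data | bowl D) = (1/10)(1/10)(9/10) = 0.009; P(data | bowl E) = (7/11)(7/11)(4/11) = 0.14726.
Weighting by the prior gives 1/12 · 0.095703 = 0.0079753, 1/3 · 0.054095 = 0.018032, 1/3 · 0.10496 = 0.034985, 1/6 · 0.009 = 0.0015, 1/12 · 0.14726 = 0.012271; summing to 0.074764.
Hence P(bowl C | data) = (0.034985) / (0.074764) = 0.46795.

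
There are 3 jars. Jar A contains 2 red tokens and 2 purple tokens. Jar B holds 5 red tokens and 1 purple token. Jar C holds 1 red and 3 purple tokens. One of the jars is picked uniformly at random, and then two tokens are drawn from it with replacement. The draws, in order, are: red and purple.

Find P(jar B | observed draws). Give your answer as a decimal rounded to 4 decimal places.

Compute the likelihood of the observed sequence for each case: P(data | jar A) = (2/4)(2/4) = 1/4; P(data | jar B) = (5/6)(1/6) = 5/36; P(data | jar C) = (1/4)(3/4) = 3/16.
Weighting by the prior gives 1/3 · 1/4 = 1/12, 1/3 · 5/36 = 5/108, 1/3 · 3/16 = 1/16; summing to 83/432.
So P(jar B | data) = (5/108) / (83/432) = 20/83.

0.2410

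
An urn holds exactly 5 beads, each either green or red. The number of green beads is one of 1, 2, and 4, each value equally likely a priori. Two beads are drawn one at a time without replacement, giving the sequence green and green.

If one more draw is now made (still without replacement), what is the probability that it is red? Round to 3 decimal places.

0.429

The likelihood of the observed sequence under each hypothesis: P(data | r = 1) = (1/5)(0/4) = 0; P(data | r = 2) = (2/5)(1/4) = 1/10; P(data | r = 4) = (4/5)(3/4) = 3/5.
The prior-weighted likelihoods are 1/3 · 0 = 0, 1/3 · 1/10 = 1/30, 1/3 · 3/5 = 1/5; summing to 7/30.
Normalising, the posterior is P(r = 1 | data) = 0, P(r = 2 | data) = 1/7, P(r = 4 | data) = 6/7.
The predictive probability is P(red next | data) = (1)(1/7) + (1/3)(6/7) = 3/7.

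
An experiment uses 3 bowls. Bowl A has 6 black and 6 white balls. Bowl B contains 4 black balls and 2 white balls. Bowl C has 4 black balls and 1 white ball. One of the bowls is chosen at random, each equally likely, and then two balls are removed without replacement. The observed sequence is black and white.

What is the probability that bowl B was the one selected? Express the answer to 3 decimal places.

0.361

Under each hypothesis, the probability of the observed sequence is: P(data | bowl A) = (6/12)(6/11) = 3/11; P(data | bowl B) = (4/6)(2/5) = 4/15; P(data | bowl C) = (4/5)(1/4) = 1/5.
Weighting by the prior gives 1/3 · 3/11 = 1/11, 1/3 · 4/15 = 4/45, 1/3 · 1/5 = 1/15; summing to 122/495.
Therefore the posterior P(bowl B | data) = (4/45) / (122/495) = 22/61.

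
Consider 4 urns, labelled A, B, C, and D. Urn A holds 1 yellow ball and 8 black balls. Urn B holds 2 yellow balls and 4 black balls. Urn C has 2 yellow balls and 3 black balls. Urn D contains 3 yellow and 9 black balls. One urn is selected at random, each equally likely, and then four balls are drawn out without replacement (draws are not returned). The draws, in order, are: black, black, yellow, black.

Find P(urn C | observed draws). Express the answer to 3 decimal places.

0.212

Compute the likelihood of the observed sequence for each case: P(data | urn A) = (8/9)(7/8)(1/7)(6/6) = 0.11111; P(data | urn B) = (4/6)(3/5)(2/4)(2/3) = 0.13333; P(data | urn C) = (3/5)(2/4)(2/3)(1/2) = 0.1; P(data | urn D) = (9/12)(8/11)(3/10)(7/9) = 0.12727.
The prior-weighted likelihoods are 1/4 · 0.11111 = 0.027778, 1/4 · 0.13333 = 0.033333, 1/4 · 0.1 = 0.025, 1/4 · 0.12727 = 0.031818; these sum to 0.11793.
So P(urn C | data) = (0.025) / (0.11793) = 0.21199.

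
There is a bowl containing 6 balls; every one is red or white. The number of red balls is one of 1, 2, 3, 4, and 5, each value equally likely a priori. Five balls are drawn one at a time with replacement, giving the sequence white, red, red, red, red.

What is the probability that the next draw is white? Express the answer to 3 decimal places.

The likelihood of the observed sequence under each hypothesis: P(data | r = 1) = (5/6)(1/6)(1/6)(1/6)(1/6) = 0.000643; P(data | r = 2) = (4/6)(2/6)(2/6)(2/6)(2/6) = 0.0082305; P(data | r = 3) = (3/6)(3/6)(3/6)(3/6)(3/6) = 0.03125; P(data | r = 4) = (2/6)(4/6)(4/6)(4/6)(4/6) = 0.065844; P(data | r = 5) = (1/6)(5/6)(5/6)(5/6)(5/6) = 0.080376.
The prior-weighted likelihoods are 1/5 · 0.000643 = 0.0001286, 1/5 · 0.0082305 = 0.0016461, 1/5 · 0.03125 = 0.00625, 1/5 · 0.065844 = 0.013169, 1/5 · 0.080376 = 0.016075; these sum to 0.037269.
Normalising, the posterior is P(r = 1 | data) = 0.0034507, P(r = 2 | data) = 0.044168, P(r = 3 | data) = 0.1677, P(r = 4 | data) = 0.35335, P(r = 5 | data) = 0.43133.
Averaging over the posterior, P(white next | data) = (5/6)(0.0034507) + (2/3)(0.044168) + (1/2)(0.1677) + (1/3)(0.35335) + (1/6)(0.43133) = 0.30584.

0.306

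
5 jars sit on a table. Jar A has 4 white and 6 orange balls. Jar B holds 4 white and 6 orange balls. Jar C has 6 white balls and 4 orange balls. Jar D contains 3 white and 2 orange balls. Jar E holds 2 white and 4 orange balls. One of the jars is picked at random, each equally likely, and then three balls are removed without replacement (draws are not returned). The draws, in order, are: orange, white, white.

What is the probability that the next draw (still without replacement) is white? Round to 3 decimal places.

0.398

Under each hypothesis, the probability of the observed sequence is: P(data | jar A) = (6/10)(4/9)(3/8) = 1/10; P(data | jar B) = (6/10)(4/9)(3/8) = 1/10; P(data | jar C) = (4/10)(6/9)(5/8) = 1/6; P(data | jar D) = (2/5)(3/4)(2/3) = 1/5; P(data | jar E) = (4/6)(2/5)(1/4) = 1/15.
Weighting by the prior gives 1/5 · 1/10 = 1/50, 1/5 · 1/10 = 1/50, 1/5 · 1/6 = 1/30, 1/5 · 1/5 = 1/25, 1/5 · 1/15 = 1/75; with total 19/150.
Dividing through by the total gives posterior P(jar A | data) = 3/19, P(jar B | data) = 3/19, P(jar C | data) = 5/19, P(jar D | data) = 6/19, P(jar E | data) = 2/19.
The predictive probability is P(white next | data) = (2/7)(3/19) + (2/7)(3/19) + (4/7)(5/19) + (1/2)(6/19) + (0)(2/19) = 53/133.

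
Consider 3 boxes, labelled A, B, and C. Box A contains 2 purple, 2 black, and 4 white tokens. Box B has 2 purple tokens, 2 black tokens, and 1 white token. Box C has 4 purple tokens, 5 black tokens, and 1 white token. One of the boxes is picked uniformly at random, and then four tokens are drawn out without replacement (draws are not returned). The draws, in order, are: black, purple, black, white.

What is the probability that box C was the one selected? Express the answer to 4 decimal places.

The likelihood of the observed sequence under each hypothesis: P(data | box A) = (2/8)(2/7)(1/6)(4/5) = 0.0095238; P(data | box B) = (2/5)(2/4)(1/3)(1/2) = 0.033333; P(data | box C) = (5/10)(4/9)(4/8)(1/7) = 0.015873.
Multiplying each by its prior: 1/3 · 0.0095238 = 0.0031746, 1/3 · 0.033333 = 0.011111, 1/3 · 0.015873 = 0.005291; these sum to 0.019577.
By Bayes' rule, P(box C | data) = (0.005291) / (0.019577) = 0.27027.

0.2703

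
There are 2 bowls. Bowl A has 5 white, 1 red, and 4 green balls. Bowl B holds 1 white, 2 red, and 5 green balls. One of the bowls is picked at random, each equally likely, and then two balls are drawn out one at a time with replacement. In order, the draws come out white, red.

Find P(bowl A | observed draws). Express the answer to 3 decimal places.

0.615

For each hypothesis, P(data | H) works out to: P(data | bowl A) = (5/10)(1/10) = 1/20; P(data | bowl B) = (1/8)(2/8) = 1/32.
Multiplying each by its prior: 1/2 · 1/20 = 1/40, 1/2 · 1/32 = 1/64; with total 13/320.
Hence P(bowl A | data) = (1/40) / (13/320) = 8/13.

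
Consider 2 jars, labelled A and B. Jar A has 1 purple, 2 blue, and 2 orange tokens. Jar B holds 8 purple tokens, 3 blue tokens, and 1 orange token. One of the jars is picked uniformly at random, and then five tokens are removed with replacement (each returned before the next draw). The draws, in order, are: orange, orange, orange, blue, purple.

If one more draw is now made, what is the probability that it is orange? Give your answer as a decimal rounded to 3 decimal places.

0.394

The likelihood of the observed sequence under each hypothesis: P(data | jar A) = (2/5)(2/5)(2/5)(2/5)(1/5) = 0.00512; P(data | jar B) = (1/12)(1/12)(1/12)(3/12)(8/12) = 9.6451e-05.
Multiplying each by its prior: 1/2 · 0.00512 = 0.00256, 1/2 · 9.6451e-05 = 4.8225e-05; with total 0.0026082.
The posterior is then P(jar A | data) = 0.98151, P(jar B | data) = 0.01849.
Averaging over the posterior, P(orange next | data) = (2/5)(0.98151) + (1/12)(0.01849) = 0.39414.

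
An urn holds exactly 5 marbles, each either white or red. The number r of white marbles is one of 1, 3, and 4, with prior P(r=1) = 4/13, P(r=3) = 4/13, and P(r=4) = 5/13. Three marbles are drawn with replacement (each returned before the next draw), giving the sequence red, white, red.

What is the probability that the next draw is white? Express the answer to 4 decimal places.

0.4364

Under each hypothesis, the probability of the observed sequence is: P(data | r = 1) = (4/5)(1/5)(4/5) = 0.128; P(data | r = 3) = (2/5)(3/5)(2/5) = 0.096; P(data | r = 4) = (1/5)(4/5)(1/5) = 0.032.
The prior-weighted likelihoods are 4/13 · 0.128 = 0.039385, 4/13 · 0.096 = 0.029538, 5/13 · 0.032 = 0.012308; with total 0.081231.
The posterior is then P(r = 1 | data) = 0.48485, P(r = 3 | data) = 0.36364, P(r = 4 | data) = 0.15152.
The predictive probability is P(white next | data) = (1/5)(0.48485) + (3/5)(0.36364) + (4/5)(0.15152) = 0.43636.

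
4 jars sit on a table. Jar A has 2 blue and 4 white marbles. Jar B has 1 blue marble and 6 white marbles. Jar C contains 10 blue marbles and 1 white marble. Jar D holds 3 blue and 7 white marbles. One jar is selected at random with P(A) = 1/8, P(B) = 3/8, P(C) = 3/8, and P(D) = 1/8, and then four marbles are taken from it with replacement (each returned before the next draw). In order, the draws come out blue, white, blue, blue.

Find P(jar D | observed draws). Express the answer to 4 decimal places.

0.0738

Under each hypothesis, the probability of the observed sequence is: P(data | jar A) = (2/6)(4/6)(2/6)(2/6) = 0.024691; P(data | jar B) = (1/7)(6/7)(1/7)(1/7) = 0.002499; P(data | jar C) = (10/11)(1/11)(10/11)(10/11) = 0.068301; P(data | jar D) = (3/10)(7/10)(3/10)(3/10) = 0.0189.
Multiplying each by its prior: 1/8 · 0.024691 = 0.0030864, 3/8 · 0.002499 = 0.00093711, 3/8 · 0.068301 = 0.025613, 1/8 · 0.0189 = 0.0023625; these sum to 0.031999.
By Bayes' rule, P(jar D | data) = (0.0023625) / (0.031999) = 0.07383.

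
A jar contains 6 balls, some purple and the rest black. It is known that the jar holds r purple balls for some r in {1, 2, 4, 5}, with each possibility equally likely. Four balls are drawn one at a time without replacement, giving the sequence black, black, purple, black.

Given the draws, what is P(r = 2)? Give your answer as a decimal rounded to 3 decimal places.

Compute the likelihood of the observed sequence for each case: P(data | r = 1) = (5/6)(4/5)(1/4)(3/3) = 1/6; P(data | r = 2) = (4/6)(3/5)(2/4)(2/3) = 2/15; P(data | r = 4) = (2/6)(1/5)(4/4)(0/3) = 0; P(data | r = 5) = (1/6)(0/5) = 0.
Weighting by the prior gives 1/4 · 1/6 = 1/24, 1/4 · 2/15 = 1/30, 1/4 · 0 = 0, 1/4 · 0 = 0; with total 3/40.
Therefore the posterior P(r = 2 | data) = (1/30) / (3/40) = 4/9.

0.444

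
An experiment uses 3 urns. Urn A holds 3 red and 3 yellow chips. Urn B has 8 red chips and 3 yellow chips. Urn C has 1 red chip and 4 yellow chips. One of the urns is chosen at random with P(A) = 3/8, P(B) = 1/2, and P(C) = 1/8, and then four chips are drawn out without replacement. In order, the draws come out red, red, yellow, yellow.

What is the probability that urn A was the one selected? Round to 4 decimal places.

The likelihood of the observed sequence under each hypothesis: P(data | urn A) = (3/6)(2/5)(3/4)(2/3) = 1/10; P(data | urn B) = (8/11)(7/10)(3/9)(2/8) = 7/165; P(data | urn C) = (1/5)(0/4) = 0.
Weighting by the prior gives 3/8 · 1/10 = 3/80, 1/2 · 7/165 = 7/330, 1/8 · 0 = 0; these sum to 31/528.
Therefore the posterior P(urn A | data) = (3/80) / (31/528) = 99/155.

0.6387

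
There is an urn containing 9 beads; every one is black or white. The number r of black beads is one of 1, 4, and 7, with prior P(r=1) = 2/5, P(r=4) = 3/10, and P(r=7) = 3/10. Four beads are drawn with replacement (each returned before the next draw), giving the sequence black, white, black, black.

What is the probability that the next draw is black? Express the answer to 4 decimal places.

The likelihood of the observed sequence under each hypothesis: P(data | r = 1) = (1/9)(8/9)(1/9)(1/9) = 0.0012193; P(data | r = 4) = (4/9)(5/9)(4/9)(4/9) = 0.048773; P(data | r = 7) = (7/9)(2/9)(7/9)(7/9) = 0.10456.
Weighting by the prior gives 2/5 · 0.0012193 = 0.00048773, 3/10 · 0.048773 = 0.014632, 3/10 · 0.10456 = 0.031367; these sum to 0.046487.
Normalising, the posterior is P(r = 1 | data) = 0.010492, P(r = 4 | data) = 0.31475, P(r = 7 | data) = 0.67475.
Averaging over the posterior, P(black next | data) = (1/9)(0.010492) + (4/9)(0.31475) + (7/9)(0.67475) = 0.66587.

0.6659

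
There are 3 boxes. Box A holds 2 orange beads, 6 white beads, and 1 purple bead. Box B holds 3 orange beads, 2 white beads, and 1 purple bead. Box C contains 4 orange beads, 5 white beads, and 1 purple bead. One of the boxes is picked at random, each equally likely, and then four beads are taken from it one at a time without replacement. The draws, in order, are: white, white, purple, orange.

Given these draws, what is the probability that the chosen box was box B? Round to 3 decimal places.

Under each hypothesis, the probability of the observed sequence is: P(data | box A) = (6/9)(5/8)(1/7)(2/6) = 5/252; P(data | box B) = (2/6)(1/5)(1/4)(3/3) = 1/60; P(data | box C) = (5/10)(4/9)(1/8)(4/7) = 1/63.
The prior-weighted likelihoods are 1/3 · 5/252 = 5/756, 1/3 · 1/60 = 1/180, 1/3 · 1/63 = 1/189; these sum to 11/630.
By Bayes' rule, P(box B | data) = (1/180) / (11/630) = 7/22.

0.318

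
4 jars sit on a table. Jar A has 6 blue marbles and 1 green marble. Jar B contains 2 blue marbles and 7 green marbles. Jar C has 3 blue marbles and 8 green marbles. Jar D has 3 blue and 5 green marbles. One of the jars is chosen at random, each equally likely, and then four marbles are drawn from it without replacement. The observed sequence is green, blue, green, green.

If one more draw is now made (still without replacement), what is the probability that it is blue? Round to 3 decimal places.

0.315

Under each hypothesis, the probability of the observed sequence is: P(data | jar A) = (1/7)(6/6)(0/5) = 0; P(data | jar B) = (7/9)(2/8)(6/7)(5/6) = 0.13889; P(data | jar C) = (8/11)(3/10)(7/9)(6/8) = 0.12727; P(data | jar D) = (5/8)(3/7)(4/6)(3/5) = 0.10714.
Weighting by the prior gives 1/4 · 0 = 0, 1/4 · 0.13889 = 0.034722, 1/4 · 0.12727 = 0.031818, 1/4 · 0.10714 = 0.026786; these sum to 0.093326.
Normalising, the posterior is P(jar A | data) = 0, P(jar B | data) = 0.37205, P(jar C | data) = 0.34094, P(jar D | data) = 0.28701.
The predictive probability is P(blue next | data) = (1/5)(0.37205) + (2/7)(0.34094) + (1/2)(0.28701) = 0.31533.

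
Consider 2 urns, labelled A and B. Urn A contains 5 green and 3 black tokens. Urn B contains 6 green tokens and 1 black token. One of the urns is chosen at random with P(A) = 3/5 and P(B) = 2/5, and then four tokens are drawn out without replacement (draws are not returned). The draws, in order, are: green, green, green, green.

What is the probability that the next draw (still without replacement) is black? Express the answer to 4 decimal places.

0.4167

The likelihood of the observed sequence under each hypothesis: P(data | urn A) = (5/8)(4/7)(3/6)(2/5) = 1/14; P(data | urn B) = (6/7)(5/6)(4/5)(3/4) = 3/7.
Multiplying each by its prior: 3/5 · 1/14 = 3/70, 2/5 · 3/7 = 6/35; these sum to 3/14.
Dividing through by the total gives posterior P(urn A | data) = 1/5, P(urn B | data) = 4/5.
The predictive probability is P(black next | data) = (3/4)(1/5) + (1/3)(4/5) = 5/12.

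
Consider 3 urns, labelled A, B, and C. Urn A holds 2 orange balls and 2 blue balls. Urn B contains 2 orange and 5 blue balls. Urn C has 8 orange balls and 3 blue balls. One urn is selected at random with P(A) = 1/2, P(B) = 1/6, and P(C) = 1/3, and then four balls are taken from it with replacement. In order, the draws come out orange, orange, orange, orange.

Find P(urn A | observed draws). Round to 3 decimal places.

0.249

Under each hypothesis, the probability of the observed sequence is: P(data | urn A) = (2/4)(2/4)(2/4)(2/4) = 0.0625; P(data | urn B) = (2/7)(2/7)(2/7)(2/7) = 0.0066639; P(data | urn C) = (8/11)(8/11)(8/11)(8/11) = 0.27976.
Multiplying each by its prior: 1/2 · 0.0625 = 0.03125, 1/6 · 0.0066639 = 0.0011106, 1/3 · 0.27976 = 0.093254; with total 0.12561.
By Bayes' rule, P(urn A | data) = (0.03125) / (0.12561) = 0.24878.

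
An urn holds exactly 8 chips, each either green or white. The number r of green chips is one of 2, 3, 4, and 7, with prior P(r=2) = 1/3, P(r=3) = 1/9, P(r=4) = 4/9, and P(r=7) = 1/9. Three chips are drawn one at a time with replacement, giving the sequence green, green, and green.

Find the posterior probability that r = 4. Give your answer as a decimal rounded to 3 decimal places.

0.394

For each hypothesis, P(data | H) works out to: P(data | r = 2) = (2/8)(2/8)(2/8) = 0.015625; P(data | r = 3) = (3/8)(3/8)(3/8) = 0.052734; P(data | r = 4) = (4/8)(4/8)(4/8) = 0.125; P(data | r = 7) = (7/8)(7/8)(7/8) = 0.66992.
The prior-weighted likelihoods are 1/3 · 0.015625 = 0.0052083, 1/9 · 0.052734 = 0.0058594, 4/9 · 0.125 = 0.055556, 1/9 · 0.66992 = 0.074436; these sum to 0.14106.
By Bayes' rule, P(r = 4 | data) = (0.055556) / (0.14106) = 0.39385.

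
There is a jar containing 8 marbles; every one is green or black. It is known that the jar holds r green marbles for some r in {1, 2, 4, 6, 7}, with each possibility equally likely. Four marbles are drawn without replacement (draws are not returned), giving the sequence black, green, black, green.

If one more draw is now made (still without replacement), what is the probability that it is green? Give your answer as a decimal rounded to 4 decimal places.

0.5000

For each hypothesis, P(data | H) works out to: P(data | r = 1) = (7/8)(1/7)(6/6)(0/5) = 0; P(data | r = 2) = (6/8)(2/7)(5/6)(1/5) = 1/28; P(data | r = 4) = (4/8)(4/7)(3/6)(3/5) = 3/35; P(data | r = 6) = (2/8)(6/7)(1/6)(5/5) = 1/28; P(data | r = 7) = (1/8)(7/7)(0/6) = 0.
Multiplying each by its prior: 1/5 · 0 = 0, 1/5 · 1/28 = 1/140, 1/5 · 3/35 = 3/175, 1/5 · 1/28 = 1/140, 1/5 · 0 = 0; these sum to 11/350.
The posterior is then P(r = 1 | data) = 0, P(r = 2 | data) = 5/22, P(r = 4 | data) = 6/11, P(r = 6 | data) = 5/22, P(r = 7 | data) = 0.
Averaging over the posterior, P(green next | data) = (0)(5/22) + (1/2)(6/11) + (1)(5/22) = 1/2.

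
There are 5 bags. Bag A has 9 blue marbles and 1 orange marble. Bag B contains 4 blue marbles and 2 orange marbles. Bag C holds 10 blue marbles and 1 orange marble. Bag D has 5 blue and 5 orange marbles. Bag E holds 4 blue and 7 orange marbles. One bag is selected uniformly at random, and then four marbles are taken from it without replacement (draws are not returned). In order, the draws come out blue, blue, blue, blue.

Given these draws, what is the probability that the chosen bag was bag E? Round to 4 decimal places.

Compute the likelihood of the observed sequence for each case: P(data | bag A) = (9/10)(8/9)(7/8)(6/7) = 0.6; P(data | bag B) = (4/6)(3/5)(2/4)(1/3) = 0.066667; P(data | bag C) = (10/11)(9/10)(8/9)(7/8) = 0.63636; P(data | bag D) = (5/10)(4/9)(3/8)(2/7) = 0.02381; P(data | bag E) = (4/11)(3/10)(2/9)(1/8) = 0.0030303.
The prior-weighted likelihoods are 1/5 · 0.6 = 0.12, 1/5 · 0.066667 = 0.013333, 1/5 · 0.63636 = 0.12727, 1/5 · 0.02381 = 0.0047619, 1/5 · 0.0030303 = 0.00060606; with total 0.26597.
So P(bag E | data) = (0.00060606) / (0.26597) = 0.0022786.

0.0023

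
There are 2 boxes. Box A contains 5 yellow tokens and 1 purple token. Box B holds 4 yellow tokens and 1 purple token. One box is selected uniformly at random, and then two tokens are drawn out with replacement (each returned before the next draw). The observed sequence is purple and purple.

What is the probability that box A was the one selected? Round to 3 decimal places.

0.410

The likelihood of the observed sequence under each hypothesis: P(data | box A) = (1/6)(1/6) = 0.027778; P(data | box B) = (1/5)(1/5) = 0.04.
The prior-weighted likelihoods are 1/2 · 0.027778 = 0.013889, 1/2 · 0.04 = 0.02; with total 0.033889.
Hence P(box A | data) = (0.013889) / (0.033889) = 0.40984.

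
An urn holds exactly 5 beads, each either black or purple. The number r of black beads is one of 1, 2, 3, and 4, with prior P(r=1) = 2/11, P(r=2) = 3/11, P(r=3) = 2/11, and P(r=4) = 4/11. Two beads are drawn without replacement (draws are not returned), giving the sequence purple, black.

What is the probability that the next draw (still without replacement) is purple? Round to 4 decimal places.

For each hypothesis, P(data | H) works out to: P(data | r = 1) = (4/5)(1/4) = 1/5; P(data | r = 2) = (3/5)(2/4) = 3/10; P(data | r = 3) = (2/5)(3/4) = 3/10; P(data | r = 4) = (1/5)(4/4) = 1/5.
Multiplying each by its prior: 2/11 · 1/5 = 2/55, 3/11 · 3/10 = 9/110, 2/11 · 3/10 = 3/55, 4/11 · 1/5 = 4/55; with total 27/110.
The posterior is then P(r = 1 | data) = 4/27, P(r = 2 | data) = 1/3, P(r = 3 | data) = 2/9, P(r = 4 | data) = 8/27.
So P(purple next | data) = Σ P(purple next | H) P(H | data) = (1)(4/27) + (2/3)(1/3) + (1/3)(2/9) + (0)(8/27) = 4/9.

0.4444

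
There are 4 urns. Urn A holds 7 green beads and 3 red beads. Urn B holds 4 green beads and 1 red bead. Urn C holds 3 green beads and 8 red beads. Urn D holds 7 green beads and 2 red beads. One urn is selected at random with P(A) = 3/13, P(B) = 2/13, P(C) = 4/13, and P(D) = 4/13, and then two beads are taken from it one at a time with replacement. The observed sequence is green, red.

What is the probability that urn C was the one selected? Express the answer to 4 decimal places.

The likelihood of the observed sequence under each hypothesis: P(data | urn A) = (7/10)(3/10) = 0.21; P(data | urn B) = (4/5)(1/5) = 0.16; P(data | urn C) = (3/11)(8/11) = 0.19835; P(data | urn D) = (7/9)(2/9) = 0.17284.
Weighting by the prior gives 3/13 · 0.21 = 0.048462, 2/13 · 0.16 = 0.024615, 4/13 · 0.19835 = 0.06103, 4/13 · 0.17284 = 0.053181; summing to 0.18729.
By Bayes' rule, P(urn C | data) = (0.06103) / (0.18729) = 0.32586.

0.3259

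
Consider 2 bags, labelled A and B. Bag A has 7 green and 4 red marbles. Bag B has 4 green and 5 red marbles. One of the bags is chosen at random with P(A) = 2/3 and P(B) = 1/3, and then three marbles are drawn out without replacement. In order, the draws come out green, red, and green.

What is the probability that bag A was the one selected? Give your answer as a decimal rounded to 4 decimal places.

For each hypothesis, P(data | H) works out to: P(data | bag A) = (7/11)(4/10)(6/9) = 0.1697; P(data | bag B) = (4/9)(5/8)(3/7) = 0.11905.
Weighting by the prior gives 2/3 · 0.1697 = 0.11313, 1/3 · 0.11905 = 0.039683; with total 0.15281.
By Bayes' rule, P(bag A | data) = (0.11313) / (0.15281) = 0.74032.

0.7403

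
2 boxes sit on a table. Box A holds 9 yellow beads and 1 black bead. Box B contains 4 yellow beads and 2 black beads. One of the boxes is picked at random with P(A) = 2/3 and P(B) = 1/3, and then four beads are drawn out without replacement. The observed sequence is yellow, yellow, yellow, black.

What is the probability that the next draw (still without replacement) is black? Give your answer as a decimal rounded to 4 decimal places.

0.2000

Under each hypothesis, the probability of the observed sequence is: P(data | box A) = (9/10)(8/9)(7/8)(1/7) = 1/10; P(data | box B) = (4/6)(3/5)(2/4)(2/3) = 2/15.
The prior-weighted likelihoods are 2/3 · 1/10 = 1/15, 1/3 · 2/15 = 2/45; with total 1/9.
The posterior is then P(box A | data) = 3/5, P(box B | data) = 2/5.
Averaging over the posterior, P(black next | data) = (0)(3/5) + (1/2)(2/5) = 1/5.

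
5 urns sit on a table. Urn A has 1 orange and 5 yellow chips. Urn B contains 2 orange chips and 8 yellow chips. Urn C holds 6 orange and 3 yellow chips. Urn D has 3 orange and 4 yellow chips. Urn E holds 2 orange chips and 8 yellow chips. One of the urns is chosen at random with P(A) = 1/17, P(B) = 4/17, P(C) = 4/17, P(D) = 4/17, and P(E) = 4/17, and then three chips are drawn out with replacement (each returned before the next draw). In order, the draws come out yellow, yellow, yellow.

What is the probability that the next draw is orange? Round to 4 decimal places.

0.2396

The likelihood of the observed sequence under each hypothesis: P(data | urn A) = (5/6)(5/6)(5/6) = 0.5787; P(data | urn B) = (8/10)(8/10)(8/10) = 0.512; P(data | urn C) = (3/9)(3/9)(3/9) = 0.037037; P(data | urn D) = (4/7)(4/7)(4/7) = 0.18659; P(data | urn E) = (8/10)(8/10)(8/10) = 0.512.
The prior-weighted likelihoods are 1/17 · 0.5787 = 0.034041, 4/17 · 0.512 = 0.12047, 4/17 · 0.037037 = 0.0087146, 4/17 · 0.18659 = 0.043903, 4/17 · 0.512 = 0.12047; these sum to 0.3276.
The posterior is then P(urn A | data) = 0.10391, P(urn B | data) = 0.36774, P(urn C | data) = 0.026601, P(urn D | data) = 0.13401, P(urn E | data) = 0.36774.
The predictive probability is P(orange next | data) = (1/6)(0.10391) + (1/5)(0.36774) + (2/3)(0.026601) + (3/7)(0.13401) + (1/5)(0.36774) = 0.23958.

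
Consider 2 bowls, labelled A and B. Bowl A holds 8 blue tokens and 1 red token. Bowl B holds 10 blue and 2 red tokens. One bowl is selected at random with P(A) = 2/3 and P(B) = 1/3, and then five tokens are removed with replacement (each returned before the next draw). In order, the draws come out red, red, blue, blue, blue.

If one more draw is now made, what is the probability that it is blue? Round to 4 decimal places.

0.8622

The likelihood of the observed sequence under each hypothesis: P(data | bowl A) = (1/9)(1/9)(8/9)(8/9)(8/9) = 0.0086708; P(data | bowl B) = (2/12)(2/12)(10/12)(10/12)(10/12) = 0.016075.
Multiplying each by its prior: 2/3 · 0.0086708 = 0.0057805, 1/3 · 0.016075 = 0.0053584; these sum to 0.011139.
Normalising, the posterior is P(bowl A | data) = 0.51895, P(bowl B | data) = 0.48105.
Averaging over the posterior, P(blue next | data) = (8/9)(0.51895) + (5/6)(0.48105) = 0.86216.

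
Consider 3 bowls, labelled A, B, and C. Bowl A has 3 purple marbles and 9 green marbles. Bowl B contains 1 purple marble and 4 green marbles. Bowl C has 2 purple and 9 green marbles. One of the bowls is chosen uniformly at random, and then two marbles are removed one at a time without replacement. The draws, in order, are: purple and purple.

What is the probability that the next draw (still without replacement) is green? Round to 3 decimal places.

0.929

Compute the likelihood of the observed sequence for each case: P(data | bowl A) = (3/12)(2/11) = 1/22; P(data | bowl B) = (1/5)(0/4) = 0; P(data | bowl C) = (2/11)(1/10) = 1/55.
The prior-weighted likelihoods are 1/3 · 1/22 = 1/66, 1/3 · 0 = 0, 1/3 · 1/55 = 1/165; these sum to 7/330.
Normalising, the posterior is P(bowl A | data) = 5/7, P(bowl B | data) = 0, P(bowl C | data) = 2/7.
Averaging over the posterior, P(green next | data) = (9/10)(5/7) + (1)(2/7) = 13/14.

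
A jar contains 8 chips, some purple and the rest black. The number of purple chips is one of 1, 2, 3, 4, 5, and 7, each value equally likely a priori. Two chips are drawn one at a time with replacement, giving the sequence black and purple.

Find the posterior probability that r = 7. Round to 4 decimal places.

0.0972

Compute the likelihood of the observed sequence for each case: P(data | r = 1) = (7/8)(1/8) = 7/64; P(data | r = 2) = (6/8)(2/8) = 3/16; P(data | r = 3) = (5/8)(3/8) = 15/64; P(data | r = 4) = (4/8)(4/8) = 1/4; P(data | r = 5) = (3/8)(5/8) = 15/64; P(data | r = 7) = (1/8)(7/8) = 7/64.
The prior-weighted likelihoods are 1/6 · 7/64 = 7/384, 1/6 · 3/16 = 1/32, 1/6 · 15/64 = 5/128, 1/6 · 1/4 = 1/24, 1/6 · 15/64 = 5/128, 1/6 · 7/64 = 7/384; with total 3/16.
So P(r = 7 | data) = (7/384) / (3/16) = 7/72.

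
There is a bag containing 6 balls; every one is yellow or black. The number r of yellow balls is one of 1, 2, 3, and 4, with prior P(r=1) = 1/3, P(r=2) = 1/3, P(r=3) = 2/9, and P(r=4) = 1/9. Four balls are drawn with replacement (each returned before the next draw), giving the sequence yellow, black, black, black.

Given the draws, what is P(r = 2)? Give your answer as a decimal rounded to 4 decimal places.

Compute the likelihood of the observed sequence for each case: P(data | r = 1) = (1/6)(5/6)(5/6)(5/6) = 0.096451; P(data | r = 2) = (2/6)(4/6)(4/6)(4/6) = 0.098765; P(data | r = 3) = (3/6)(3/6)(3/6)(3/6) = 0.0625; P(data | r = 4) = (4/6)(2/6)(2/6)(2/6) = 0.024691.
Multiplying each by its prior: 1/3 · 0.096451 = 0.03215, 1/3 · 0.098765 = 0.032922, 2/9 · 0.0625 = 0.013889, 1/9 · 0.024691 = 0.0027435; summing to 0.081704.
Hence P(r = 2 | data) = (0.032922) / (0.081704) = 0.40294.

0.4029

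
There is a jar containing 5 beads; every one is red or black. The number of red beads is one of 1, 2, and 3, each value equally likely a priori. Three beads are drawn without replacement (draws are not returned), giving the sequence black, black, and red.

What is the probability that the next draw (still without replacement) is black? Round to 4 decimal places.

0.6000

Compute the likelihood of the observed sequence for each case: P(data | r = 1) = (4/5)(3/4)(1/3) = 1/5; P(data | r = 2) = (3/5)(2/4)(2/3) = 1/5; P(data | r = 3) = (2/5)(1/4)(3/3) = 1/10.
Weighting by the prior gives 1/3 · 1/5 = 1/15, 1/3 · 1/5 = 1/15, 1/3 · 1/10 = 1/30; these sum to 1/6.
The posterior is then P(r = 1 | data) = 2/5, P(r = 2 | data) = 2/5, P(r = 3 | data) = 1/5.
So P(black next | data) = Σ P(black next | H) P(H | data) = (1)(2/5) + (1/2)(2/5) + (0)(1/5) = 3/5.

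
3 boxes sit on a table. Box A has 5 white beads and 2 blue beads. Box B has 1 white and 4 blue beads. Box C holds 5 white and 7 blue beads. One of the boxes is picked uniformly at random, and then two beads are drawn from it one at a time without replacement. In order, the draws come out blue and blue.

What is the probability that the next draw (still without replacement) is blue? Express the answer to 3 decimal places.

The likelihood of the observed sequence under each hypothesis: P(data | box A) = (2/7)(1/6) = 0.047619; P(data | box B) = (4/5)(3/4) = 0.6; P(data | box C) = (7/12)(6/11) = 0.31818.
Multiplying each by its prior: 1/3 · 0.047619 = 0.015873, 1/3 · 0.6 = 0.2, 1/3 · 0.31818 = 0.10606; with total 0.32193.
Dividing through by the total gives posterior P(box A | data) = 0.049305, P(box B | data) = 0.62125, P(box C | data) = 0.32945.
Averaging over the posterior, P(blue next | data) = (0)(0.049305) + (2/3)(0.62125) + (1/2)(0.32945) = 0.57889.

0.579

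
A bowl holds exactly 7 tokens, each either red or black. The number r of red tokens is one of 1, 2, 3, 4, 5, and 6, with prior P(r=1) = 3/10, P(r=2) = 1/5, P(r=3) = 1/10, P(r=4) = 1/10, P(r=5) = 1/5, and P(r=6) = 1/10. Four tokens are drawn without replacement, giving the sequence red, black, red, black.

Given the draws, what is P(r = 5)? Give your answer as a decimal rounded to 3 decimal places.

Under each hypothesis, the probability of the observed sequence is: P(data | r = 1) = (1/7)(6/6)(0/5) = 0; P(data | r = 2) = (2/7)(5/6)(1/5)(4/4) = 1/21; P(data | r = 3) = (3/7)(4/6)(2/5)(3/4) = 3/35; P(data | r = 4) = (4/7)(3/6)(3/5)(2/4) = 3/35; P(data | r = 5) = (5/7)(2/6)(4/5)(1/4) = 1/21; P(data | r = 6) = (6/7)(1/6)(5/5)(0/4) = 0.
Multiplying each by its prior: 3/10 · 0 = 0, 1/5 · 1/21 = 1/105, 1/10 · 3/35 = 3/350, 1/10 · 3/35 = 3/350, 1/5 · 1/21 = 1/105, 1/10 · 0 = 0; these sum to 19/525.
Therefore the posterior P(r = 5 | data) = (1/105) / (19/525) = 5/19.

0.263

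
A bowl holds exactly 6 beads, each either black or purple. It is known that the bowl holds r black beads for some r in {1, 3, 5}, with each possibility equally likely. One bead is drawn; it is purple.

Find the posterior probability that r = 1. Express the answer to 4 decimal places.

0.5556

For each hypothesis, P(data | H) works out to: P(data | r = 1) = (5/6) = 5/6; P(data | r = 3) = (3/6) = 1/2; P(data | r = 5) = (1/6) = 1/6.
Multiplying each by its prior: 1/3 · 5/6 = 5/18, 1/3 · 1/2 = 1/6, 1/3 · 1/6 = 1/18; summing to 1/2.
So P(r = 1 | data) = (5/18) / (1/2) = 5/9.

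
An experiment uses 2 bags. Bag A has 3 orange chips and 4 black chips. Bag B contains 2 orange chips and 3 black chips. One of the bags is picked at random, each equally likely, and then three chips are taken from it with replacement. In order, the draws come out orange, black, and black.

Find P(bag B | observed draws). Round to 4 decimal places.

0.5071

Compute the likelihood of the observed sequence for each case: P(data | bag A) = (3/7)(4/7)(4/7) = 0.13994; P(data | bag B) = (2/5)(3/5)(3/5) = 0.144.
Multiplying each by its prior: 1/2 · 0.13994 = 0.069971, 1/2 · 0.144 = 0.072; with total 0.14197.
So P(bag B | data) = (0.072) / (0.14197) = 0.50715.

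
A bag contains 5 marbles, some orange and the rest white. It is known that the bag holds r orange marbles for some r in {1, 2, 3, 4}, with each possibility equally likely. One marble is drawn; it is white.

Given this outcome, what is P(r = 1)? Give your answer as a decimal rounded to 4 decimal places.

For each hypothesis, P(data | H) works out to: P(data | r = 1) = (4/5) = 4/5; P(data | r = 2) = (3/5) = 3/5; P(data | r = 3) = (2/5) = 2/5; P(data | r = 4) = (1/5) = 1/5.
Weighting by the prior gives 1/4 · 4/5 = 1/5, 1/4 · 3/5 = 3/20, 1/4 · 2/5 = 1/10, 1/4 · 1/5 = 1/20; with total 1/2.
Therefore the posterior P(r = 1 | data) = (1/5) / (1/2) = 2/5.

0.4000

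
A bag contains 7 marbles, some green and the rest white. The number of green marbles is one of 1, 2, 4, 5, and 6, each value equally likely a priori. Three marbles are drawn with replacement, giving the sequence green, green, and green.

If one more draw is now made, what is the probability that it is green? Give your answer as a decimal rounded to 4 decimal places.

Under each hypothesis, the probability of the observed sequence is: P(data | r = 1) = (1/7)(1/7)(1/7) = 0.0029155; P(data | r = 2) = (2/7)(2/7)(2/7) = 0.023324; P(data | r = 4) = (4/7)(4/7)(4/7) = 0.18659; P(data | r = 5) = (5/7)(5/7)(5/7) = 0.36443; P(data | r = 6) = (6/7)(6/7)(6/7) = 0.62974.
Multiplying each by its prior: 1/5 · 0.0029155 = 0.00058309, 1/5 · 0.023324 = 0.0046647, 1/5 · 0.18659 = 0.037318, 1/5 · 0.36443 = 0.072886, 1/5 · 0.62974 = 0.12595; summing to 0.2414.
Dividing through by the total gives posterior P(r = 1 | data) = 0.0024155, P(r = 2 | data) = 0.019324, P(r = 4 | data) = 0.15459, P(r = 5 | data) = 0.30193, P(r = 6 | data) = 0.52174.
The predictive probability is P(green next | data) = (1/7)(0.0024155) + (2/7)(0.019324) + (4/7)(0.15459) + (5/7)(0.30193) + (6/7)(0.52174) = 0.75707.

0.7571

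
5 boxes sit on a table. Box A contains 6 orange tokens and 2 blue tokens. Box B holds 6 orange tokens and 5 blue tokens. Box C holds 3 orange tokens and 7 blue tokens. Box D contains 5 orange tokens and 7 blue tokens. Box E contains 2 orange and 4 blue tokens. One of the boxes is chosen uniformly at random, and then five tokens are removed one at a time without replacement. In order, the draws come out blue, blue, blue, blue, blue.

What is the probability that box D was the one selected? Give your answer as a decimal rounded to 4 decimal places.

Under each hypothesis, the probability of the observed sequence is: P(data | box A) = (2/8)(1/7)(0/6) = 0; P(data | box B) = (5/11)(4/10)(3/9)(2/8)(1/7) = 0.0021645; P(data | box C) = (7/10)(6/9)(5/8)(4/7)(3/6) = 0.083333; P(data | box D) = (7/12)(6/11)(5/10)(4/9)(3/8) = 0.026515; P(data | box E) = (4/6)(3/5)(2/4)(1/3)(0/2) = 0.
Multiplying each by its prior: 1/5 · 0 = 0, 1/5 · 0.0021645 = 0.0004329, 1/5 · 0.083333 = 0.016667, 1/5 · 0.026515 = 0.005303, 1/5 · 0 = 0; summing to 0.022403.
Hence P(box D | data) = (0.005303) / (0.022403) = 0.23671.

0.2367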